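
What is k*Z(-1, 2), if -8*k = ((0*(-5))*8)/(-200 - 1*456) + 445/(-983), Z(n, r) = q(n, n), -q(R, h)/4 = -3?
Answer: 1335/1966 ≈ 0.67904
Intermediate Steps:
q(R, h) = 12 (q(R, h) = -4*(-3) = 12)
Z(n, r) = 12
k = 445/7864 (k = -(((0*(-5))*8)/(-200 - 1*456) + 445/(-983))/8 = -((0*8)/(-200 - 456) + 445*(-1/983))/8 = -(0/(-656) - 445/983)/8 = -(0*(-1/656) - 445/983)/8 = -(0 - 445/983)/8 = -1/8*(-445/983) = 445/7864 ≈ 0.056587)
k*Z(-1, 2) = (445/7864)*12 = 1335/1966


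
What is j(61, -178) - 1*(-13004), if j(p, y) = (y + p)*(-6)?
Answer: 13706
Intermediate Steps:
j(p, y) = -6*p - 6*y (j(p, y) = (p + y)*(-6) = -6*p - 6*y)
j(61, -178) - 1*(-13004) = (-6*61 - 6*(-178)) - 1*(-13004) = (-366 + 1068) + 13004 = 702 + 13004 = 13706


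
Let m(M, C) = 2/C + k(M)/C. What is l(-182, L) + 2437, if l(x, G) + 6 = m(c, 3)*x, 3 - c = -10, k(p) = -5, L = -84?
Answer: 2613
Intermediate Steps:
c = 13 (c = 3 - 1*(-10) = 3 + 10 = 13)
m(M, C) = -3/C (m(M, C) = 2/C - 5/C = -3/C)
l(x, G) = -6 - x (l(x, G) = -6 + (-3/3)*x = -6 + (-3*⅓)*x = -6 - x)
l(-182, L) + 2437 = (-6 - 1*(-182)) + 2437 = (-6 + 182) + 2437 = 176 + 2437 = 2613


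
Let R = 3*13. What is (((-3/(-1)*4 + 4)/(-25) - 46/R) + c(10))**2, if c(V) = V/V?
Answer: 638401/950625 ≈ 0.67156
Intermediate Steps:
R = 39
c(V) = 1
(((-3/(-1)*4 + 4)/(-25) - 46/R) + c(10))**2 = (((-3/(-1)*4 + 4)/(-25) - 46/39) + 1)**2 = (((-3*(-1)*4 + 4)*(-1/25) - 46*1/39) + 1)**2 = (((3*4 + 4)*(-1/25) - 46/39) + 1)**2 = (((12 + 4)*(-1/25) - 46/39) + 1)**2 = ((16*(-1/25) - 46/39) + 1)**2 = ((-16/25 - 46/39) + 1)**2 = (-1774/975 + 1)**2 = (-799/975)**2 = 638401/950625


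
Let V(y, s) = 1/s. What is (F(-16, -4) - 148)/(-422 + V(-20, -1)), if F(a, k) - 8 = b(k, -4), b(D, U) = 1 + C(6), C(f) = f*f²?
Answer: -77/423 ≈ -0.18203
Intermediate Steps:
C(f) = f³
b(D, U) = 217 (b(D, U) = 1 + 6³ = 1 + 216 = 217)
F(a, k) = 225 (F(a, k) = 8 + 217 = 225)
(F(-16, -4) - 148)/(-422 + V(-20, -1)) = (225 - 148)/(-422 + 1/(-1)) = 77/(-422 - 1) = 77/(-423) = 77*(-1/423) = -77/423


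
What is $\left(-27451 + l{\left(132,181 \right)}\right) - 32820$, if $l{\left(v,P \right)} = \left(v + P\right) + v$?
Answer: $-59826$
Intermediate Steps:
$l{\left(v,P \right)} = P + 2 v$ ($l{\left(v,P \right)} = \left(P + v\right) + v = P + 2 v$)
$\left(-27451 + l{\left(132,181 \right)}\right) - 32820 = \left(-27451 + \left(181 + 2 \cdot 132\right)\right) - 32820 = \left(-27451 + \left(181 + 264\right)\right) - 32820 = \left(-27451 + 445\right) - 32820 = -27006 - 32820 = -59826$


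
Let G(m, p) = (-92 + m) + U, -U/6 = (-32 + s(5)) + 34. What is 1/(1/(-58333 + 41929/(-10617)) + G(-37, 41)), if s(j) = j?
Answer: -619363390/105911150307 ≈ -0.0058480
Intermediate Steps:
U = -42 (U = -6*((-32 + 5) + 34) = -6*(-27 + 34) = -6*7 = -42)
G(m, p) = -134 + m (G(m, p) = (-92 + m) - 42 = -134 + m)
1/(1/(-58333 + 41929/(-10617)) + G(-37, 41)) = 1/(1/(-58333 + 41929/(-10617)) + (-134 - 37)) = 1/(1/(-58333 + 41929*(-1/10617)) - 171) = 1/(1/(-58333 - 41929/10617) - 171) = 1/(1/(-619363390/10617) - 171) = 1/(-10617/619363390 - 171) = 1/(-105911150307/619363390) = -619363390/105911150307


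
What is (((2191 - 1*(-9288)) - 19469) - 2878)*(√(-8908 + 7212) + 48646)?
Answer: -528684728 - 43472*I*√106 ≈ -5.2868e+8 - 4.4757e+5*I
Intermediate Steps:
(((2191 - 1*(-9288)) - 19469) - 2878)*(√(-8908 + 7212) + 48646) = (((2191 + 9288) - 19469) - 2878)*(√(-1696) + 48646) = ((11479 - 19469) - 2878)*(4*I*√106 + 48646) = (-7990 - 2878)*(48646 + 4*I*√106) = -10868*(48646 + 4*I*√106) = -528684728 - 43472*I*√106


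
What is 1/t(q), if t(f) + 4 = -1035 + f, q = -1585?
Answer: -1/2624 ≈ -0.00038110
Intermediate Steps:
t(f) = -1039 + f (t(f) = -4 + (-1035 + f) = -1039 + f)
1/t(q) = 1/(-1039 - 1585) = 1/(-2624) = -1/2624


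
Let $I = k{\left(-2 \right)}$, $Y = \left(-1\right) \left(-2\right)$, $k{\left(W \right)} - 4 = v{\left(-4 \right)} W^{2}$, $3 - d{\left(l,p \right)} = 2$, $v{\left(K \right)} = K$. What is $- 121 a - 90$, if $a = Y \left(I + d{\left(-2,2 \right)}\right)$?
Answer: $2572$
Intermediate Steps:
$d{\left(l,p \right)} = 1$ ($d{\left(l,p \right)} = 3 - 2 = 1$)
$k{\left(W \right)} = 4 - 4 W^{2}$
$Y = 2$
$I = -12$ ($I = 4 - 4 \left(-2\right)^{2} = 4 - 16 = -12$)
$a = -22$ ($a = 2 \left(-12 + 1\right) = 2 \left(-11\right) = -22$)
$- 121 a - 90 = \left(-121\right) \left(-22\right) - 90 = 2662 - 90 = 2572$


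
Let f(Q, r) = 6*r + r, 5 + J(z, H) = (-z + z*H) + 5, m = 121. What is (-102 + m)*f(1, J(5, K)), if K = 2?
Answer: 665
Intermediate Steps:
J(z, H) = -z + H*z (J(z, H) = -5 + ((-z + z*H) + 5) = -5 + ((-z + H*z) + 5) = -5 + (5 - z + H*z) = -z + H*z)
f(Q, r) = 7*r
(-102 + m)*f(1, J(5, K)) = (-102 + 121)*(7*(5*(-1 + 2))) = 19*(7*(5*1)) = 19*(7*5) = 19*35 = 665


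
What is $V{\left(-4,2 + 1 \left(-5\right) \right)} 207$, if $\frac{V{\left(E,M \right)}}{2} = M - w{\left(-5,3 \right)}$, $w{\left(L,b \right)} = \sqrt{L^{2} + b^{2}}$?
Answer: $-1242 - 414 \sqrt{34} \approx -3656.0$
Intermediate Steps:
$V{\left(E,M \right)} = - 2 \sqrt{34} + 2 M$ ($V{\left(E,M \right)} = 2 \left(M - \sqrt{\left(-5\right)^{2} + 3^{2}}\right) = 2 \left(M - \sqrt{25 + 9}\right) = 2 \left(M - \sqrt{34}\right) = - 2 \sqrt{34} + 2 M$)
$V{\left(-4,2 + 1 \left(-5\right) \right)} 207 = \left(- 2 \sqrt{34} + 2 \left(2 + 1 \left(-5\right)\right)\right) 207 = \left(- 2 \sqrt{34} + 2 \left(2 - 5\right)\right) 207 = \left(- 2 \sqrt{34} + 2 \left(-3\right)\right) 207 = \left(- 2 \sqrt{34} - 6\right) 207 = \left(-6 - 2 \sqrt{34}\right) 207 = -1242 - 414 \sqrt{34}$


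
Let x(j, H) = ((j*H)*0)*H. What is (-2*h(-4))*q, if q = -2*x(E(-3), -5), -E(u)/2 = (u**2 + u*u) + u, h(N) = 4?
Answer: 0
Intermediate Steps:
E(u) = -4*u**2 - 2*u (E(u) = -2*((u**2 + u*u) + u) = -2*((u**2 + u**2) + u) = -2*(2*u**2 + u) = -2*(u + 2*u**2) = -4*u**2 - 2*u)
x(j, H) = 0 (x(j, H) = ((H*j)*0)*H = 0*H = 0)
q = 0 (q = -2*0 = 0)
(-2*h(-4))*q = -2*4*0 = -8*0 = 0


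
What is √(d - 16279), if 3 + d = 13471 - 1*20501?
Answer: 4*I*√1457 ≈ 152.68*I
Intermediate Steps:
d = -7033 (d = -3 + (13471 - 1*20501) = -3 + (13471 - 20501) = -3 - 7030 = -7033)
√(d - 16279) = √(-7033 - 16279) = √(-23312) = 4*I*√1457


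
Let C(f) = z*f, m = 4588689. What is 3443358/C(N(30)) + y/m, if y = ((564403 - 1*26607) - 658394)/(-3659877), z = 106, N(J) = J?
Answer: 9637980466208694869/8900839785564090 ≈ 1082.8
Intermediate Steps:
y = 120598/3659877 (y = ((564403 - 26607) - 658394)*(-1/3659877) = (537796 - 658394)*(-1/3659877) = -120598*(-1/3659877) = 120598/3659877 ≈ 0.032951)
C(f) = 106*f
3443358/C(N(30)) + y/m = 3443358/((106*30)) + (120598/3659877)/4588689 = 3443358/3180 + (120598/3659877)*(1/4588689) = 3443358*(1/3180) + 120598/16794037331253 = 573893/530 + 120598/16794037331253 = 9637980466208694869/8900839785564090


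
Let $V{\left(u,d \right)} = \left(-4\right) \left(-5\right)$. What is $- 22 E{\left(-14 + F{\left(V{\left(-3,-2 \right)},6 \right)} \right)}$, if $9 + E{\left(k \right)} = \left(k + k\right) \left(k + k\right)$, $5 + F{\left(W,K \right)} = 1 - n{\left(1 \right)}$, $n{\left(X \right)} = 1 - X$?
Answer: $-28314$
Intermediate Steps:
$V{\left(u,d \right)} = 20$
$F{\left(W,K \right)} = -4$ ($F{\left(W,K \right)} = -5 + \left(1 - \left(1 - 1\right)\right) = -5 + \left(1 - 0\right) = -5 + \left(1 + 0\right) = -5 + 1 = -4$)
$E{\left(k \right)} = -9 + 4 k^{2}$ ($E{\left(k \right)} = -9 + \left(k + k\right) \left(k + k\right) = -9 + 2 k 2 k = -9 + 4 k^{2}$)
$- 22 E{\left(-14 + F{\left(V{\left(-3,-2 \right)},6 \right)} \right)} = - 22 \left(-9 + 4 \left(-14 - 4\right)^{2}\right) = - 22 \left(-9 + 4 \left(-18\right)^{2}\right) = - 22 \left(-9 + 4 \cdot 324\right) = - 22 \left(-9 + 1296\right) = \left(-22\right) 1287 = -28314$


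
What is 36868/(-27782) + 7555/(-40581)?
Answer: -853016659/563710671 ≈ -1.5132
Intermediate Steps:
36868/(-27782) + 7555/(-40581) = 36868*(-1/27782) + 7555*(-1/40581) = -18434/13891 - 7555/40581 = -853016659/563710671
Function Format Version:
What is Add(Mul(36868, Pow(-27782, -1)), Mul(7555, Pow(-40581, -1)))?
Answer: Rational(-853016659, 563710671) ≈ -1.5132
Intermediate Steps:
Add(Mul(36868, Pow(-27782, -1)), Mul(7555, Pow(-40581, -1))) = Add(Mul(36868, Rational(-1, 27782)), Mul(7555, Rational(-1, 40581))) = Add(Rational(-18434, 13891), Rational(-7555, 40581)) = Rational(-853016659, 563710671)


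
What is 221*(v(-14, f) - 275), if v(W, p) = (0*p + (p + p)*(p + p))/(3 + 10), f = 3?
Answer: -60163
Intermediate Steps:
v(W, p) = 4*p²/13 (v(W, p) = (0 + (2*p)*(2*p))/13 = (0 + 4*p²)*(1/13) = (4*p²)*(1/13) = 4*p²/13)
221*(v(-14, f) - 275) = 221*((4/13)*3² - 275) = 221*((4/13)*9 - 275) = 221*(36/13 - 275) = 221*(-3539/13) = -60163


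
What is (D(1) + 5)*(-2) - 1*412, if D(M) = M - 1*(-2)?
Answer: -428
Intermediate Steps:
D(M) = 2 + M (D(M) = M + 2 = 2 + M)
(D(1) + 5)*(-2) - 1*412 = ((2 + 1) + 5)*(-2) - 1*412 = (3 + 5)*(-2) - 412 = 8*(-2) - 412 = -16 - 412 = -428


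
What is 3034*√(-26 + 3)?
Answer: 3034*I*√23 ≈ 14551.0*I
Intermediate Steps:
3034*√(-26 + 3) = 3034*√(-23) = 3034*(I*√23) = 3034*I*√23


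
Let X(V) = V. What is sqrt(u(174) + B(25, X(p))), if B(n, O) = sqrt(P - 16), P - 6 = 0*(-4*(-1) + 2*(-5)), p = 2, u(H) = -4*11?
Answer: sqrt(-44 + I*sqrt(10)) ≈ 0.23821 + 6.6375*I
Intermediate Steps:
u(H) = -44
P = 6 (P = 6 + 0*(-4*(-1) + 2*(-5)) = 6 + 0*(4 - 10) = 6 + 0*(-6) = 6 + 0 = 6)
B(n, O) = I*sqrt(10) (B(n, O) = sqrt(6 - 16) = sqrt(-10) = I*sqrt(10))
sqrt(u(174) + B(25, X(p))) = sqrt(-44 + I*sqrt(10))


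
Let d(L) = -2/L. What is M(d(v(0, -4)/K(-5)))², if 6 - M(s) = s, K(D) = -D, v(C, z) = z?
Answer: 49/4 ≈ 12.250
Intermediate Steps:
M(s) = 6 - s
M(d(v(0, -4)/K(-5)))² = (6 - (-2)/((-4/((-1*(-5))))))² = (6 - (-2)/((-4/5)))² = (6 - (-2)/((-4*⅕)))² = (6 - (-2)/(-⅘))² = (6 - (-2)*(-5)/4)² = (6 - 1*5/2)² = (6 - 5/2)² = (7/2)² = 49/4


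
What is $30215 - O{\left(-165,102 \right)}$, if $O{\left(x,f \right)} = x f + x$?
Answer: $47210$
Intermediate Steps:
$O{\left(x,f \right)} = x + f x$ ($O{\left(x,f \right)} = f x + x = x + f x$)
$30215 - O{\left(-165,102 \right)} = 30215 - - 165 \left(1 + 102\right) = 30215 - \left(-165\right) 103 = 30215 - -16995 = 30215 + 16995 = 47210$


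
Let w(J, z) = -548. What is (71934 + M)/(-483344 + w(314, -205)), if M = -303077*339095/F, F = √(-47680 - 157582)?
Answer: -1893/12734 - 102771895315*I*√205262/99324639704 ≈ -0.14866 - 468.78*I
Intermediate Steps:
F = I*√205262 (F = √(-205262) = I*√205262 ≈ 453.06*I)
M = 102771895315*I*√205262/205262 (M = -303077*(-339095*I*√205262/205262) = -(-102771895315)*I*√205262/205262 = 102771895315*I*√205262/205262 ≈ 2.2684e+8*I)
(71934 + M)/(-483344 + w(314, -205)) = (71934 + 102771895315*I*√205262/205262)/(-483344 - 548) = (71934 + 102771895315*I*√205262/205262)/(-483892) = (71934 + 102771895315*I*√205262/205262)*(-1/483892) = -1893/12734 - 102771895315*I*√205262/99324639704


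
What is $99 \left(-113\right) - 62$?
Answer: $-11249$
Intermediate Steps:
$99 \left(-113\right) - 62 = -11187 - 62 = -11249$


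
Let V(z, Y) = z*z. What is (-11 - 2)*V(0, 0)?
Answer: 0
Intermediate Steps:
V(z, Y) = z**2
(-11 - 2)*V(0, 0) = (-11 - 2)*0**2 = -13*0 = 0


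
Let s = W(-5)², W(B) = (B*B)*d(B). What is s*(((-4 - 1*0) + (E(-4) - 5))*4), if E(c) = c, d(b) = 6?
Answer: -1170000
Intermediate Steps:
W(B) = 6*B² (W(B) = (B*B)*6 = B²*6 = 6*B²)
s = 22500 (s = (6*(-5)²)² = (6*25)² = 150² = 22500)
s*(((-4 - 1*0) + (E(-4) - 5))*4) = 22500*(((-4 - 1*0) + (-4 - 5))*4) = 22500*(((-4 + 0) - 9)*4) = 22500*((-4 - 9)*4) = 22500*(-13*4) = 22500*(-52) = -1170000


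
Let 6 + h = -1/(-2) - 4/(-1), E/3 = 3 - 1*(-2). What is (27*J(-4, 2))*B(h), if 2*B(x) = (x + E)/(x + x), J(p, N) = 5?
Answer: -1215/4 ≈ -303.75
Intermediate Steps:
E = 15 (E = 3*(3 - 1*(-2)) = 3*(3 + 2) = 3*5 = 15)
h = -3/2 (h = -6 + (-1/(-2) - 4/(-1)) = -6 + (-1*(-½) - 4*(-1)) = -6 + (½ + 4) = -6 + 9/2 = -3/2 ≈ -1.5000)
B(x) = (15 + x)/(4*x) (B(x) = ((x + 15)/(x + x))/2 = ((15 + x)/((2*x)))/2 = ((15 + x)*(1/(2*x)))/2 = ((15 + x)/(2*x))/2 = (15 + x)/(4*x))
(27*J(-4, 2))*B(h) = (27*5)*((15 - 3/2)/(4*(-3/2))) = 135*((¼)*(-⅔)*(27/2)) = 135*(-9/4) = -1215/4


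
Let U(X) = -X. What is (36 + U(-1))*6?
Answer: 222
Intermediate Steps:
(36 + U(-1))*6 = (36 - 1*(-1))*6 = (36 + 1)*6 = 37*6 = 222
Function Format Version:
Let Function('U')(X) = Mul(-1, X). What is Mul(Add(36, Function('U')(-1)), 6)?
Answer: 222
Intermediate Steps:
Mul(Add(36, Function('U')(-1)), 6) = Mul(Add(36, Mul(-1, -1)), 6) = Mul(Add(36, 1), 6) = Mul(37, 6) = 222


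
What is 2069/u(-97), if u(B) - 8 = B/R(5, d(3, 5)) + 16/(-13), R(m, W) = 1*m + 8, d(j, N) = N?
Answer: -26897/9 ≈ -2988.6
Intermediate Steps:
R(m, W) = 8 + m (R(m, W) = m + 8 = 8 + m)
u(B) = 88/13 + B/13 (u(B) = 8 + (B/(8 + 5) + 16/(-13)) = 8 + (B/13 + 16*(-1/13)) = 8 + (B*(1/13) - 16/13) = 8 + (B/13 - 16/13) = 8 + (-16/13 + B/13) = 88/13 + B/13)
2069/u(-97) = 2069/(88/13 + (1/13)*(-97)) = 2069/(88/13 - 97/13) = 2069/(-9/13) = 2069*(-13/9) = -26897/9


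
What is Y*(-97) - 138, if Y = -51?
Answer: 4809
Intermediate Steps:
Y*(-97) - 138 = -51*(-97) - 138 = 4947 - 138 = 4809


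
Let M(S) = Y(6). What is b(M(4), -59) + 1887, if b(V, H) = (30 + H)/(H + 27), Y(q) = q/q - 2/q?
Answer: 60413/32 ≈ 1887.9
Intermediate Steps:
Y(q) = 1 - 2/q
M(S) = 2/3 (M(S) = (-2 + 6)/6 = (1/6)*4 = 2/3)
b(V, H) = (30 + H)/(27 + H)
b(M(4), -59) + 1887 = (30 - 59)/(27 - 59) + 1887 = -29/(-32) + 1887 = -1/32*(-29) + 1887 = 29/32 + 1887 = 60413/32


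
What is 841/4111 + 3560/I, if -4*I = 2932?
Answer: -14018707/3013363 ≈ -4.6522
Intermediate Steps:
I = -733 (I = -1/4*2932 = -733)
841/4111 + 3560/I = 841/4111 + 3560/(-733) = 841*(1/4111) + 3560*(-1/733) = 841/4111 - 3560/733 = -14018707/3013363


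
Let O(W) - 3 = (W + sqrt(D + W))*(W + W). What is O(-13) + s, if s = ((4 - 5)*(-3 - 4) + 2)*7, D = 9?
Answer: 404 - 52*I ≈ 404.0 - 52.0*I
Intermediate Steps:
s = 63 (s = (-1*(-7) + 2)*7 = (7 + 2)*7 = 9*7 = 63)
O(W) = 3 + 2*W*(W + sqrt(9 + W)) (O(W) = 3 + (W + sqrt(9 + W))*(W + W) = 3 + (W + sqrt(9 + W))*(2*W) = 3 + 2*W*(W + sqrt(9 + W)))
O(-13) + s = (3 + 2*(-13)**2 + 2*(-13)*sqrt(9 - 13)) + 63 = (3 + 2*169 + 2*(-13)*sqrt(-4)) + 63 = (3 + 338 + 2*(-13)*(2*I)) + 63 = (3 + 338 - 52*I) + 63 = (341 - 52*I) + 63 = 404 - 52*I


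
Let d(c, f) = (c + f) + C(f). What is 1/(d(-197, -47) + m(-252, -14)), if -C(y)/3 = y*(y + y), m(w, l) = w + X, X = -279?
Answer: -1/14029 ≈ -7.1281e-5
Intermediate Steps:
m(w, l) = -279 + w (m(w, l) = w - 279 = -279 + w)
C(y) = -6*y**2 (C(y) = -3*y*(y + y) = -3*y*2*y = -6*y**2)
d(c, f) = c + f - 6*f**2 (d(c, f) = (c + f) - 6*f**2 = c + f - 6*f**2)
1/(d(-197, -47) + m(-252, -14)) = 1/((-197 - 47 - 6*(-47)**2) + (-279 - 252)) = 1/((-197 - 47 - 6*2209) - 531) = 1/((-197 - 47 - 13254) - 531) = 1/(-13498 - 531) = 1/(-14029) = -1/14029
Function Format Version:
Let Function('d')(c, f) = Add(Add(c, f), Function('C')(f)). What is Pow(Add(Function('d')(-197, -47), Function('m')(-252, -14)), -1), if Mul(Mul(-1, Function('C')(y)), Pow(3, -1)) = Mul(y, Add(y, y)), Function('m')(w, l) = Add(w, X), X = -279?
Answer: Rational(-1, 14029) ≈ -7.1281e-5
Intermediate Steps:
Function('m')(w, l) = Add(-279, w) (Function('m')(w, l) = Add(w, -279) = Add(-279, w))
Function('C')(y) = Mul(-6, Pow(y, 2)) (Function('C')(y) = Mul(-3, Mul(y, Add(y, y))) = Mul(-3, Mul(y, Mul(2, y))) = Mul(-3, Mul(2, Pow(y, 2))) = Mul(-6, Pow(y, 2)))
Function('d')(c, f) = Add(c, f, Mul(-6, Pow(f, 2))) (Function('d')(c, f) = Add(Add(c, f), Mul(-6, Pow(f, 2))) = Add(c, f, Mul(-6, Pow(f, 2))))
Pow(Add(Function('d')(-197, -47), Function('m')(-252, -14)), -1) = Pow(Add(Add(-197, -47, Mul(-6, Pow(-47, 2))), Add(-279, -252)), -1) = Pow(Add(Add(-197, -47, Mul(-6, 2209)), -531), -1) = Pow(Add(Add(-197, -47, -13254), -531), -1) = Pow(Add(-13498, -531), -1) = Pow(-14029, -1) = Rational(-1, 14029)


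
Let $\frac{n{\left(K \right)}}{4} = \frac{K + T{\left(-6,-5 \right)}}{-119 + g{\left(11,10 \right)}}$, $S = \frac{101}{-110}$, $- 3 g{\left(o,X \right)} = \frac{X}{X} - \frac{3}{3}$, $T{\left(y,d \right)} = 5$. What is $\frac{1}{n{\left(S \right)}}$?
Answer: $- \frac{6545}{898} \approx -7.2884$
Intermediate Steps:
$g{\left(o,X \right)} = 0$ ($g{\left(o,X \right)} = - \frac{\frac{X}{X} - \frac{3}{3}}{3} = - \frac{1 - 1}{3} = \left(- \frac{1}{3}\right) 0 = 0$)
$S = - \frac{101}{110}$ ($S = 101 \left(- \frac{1}{110}\right) = - \frac{101}{110} \approx -0.91818$)
$n{\left(K \right)} = - \frac{20}{119} - \frac{4 K}{119}$ ($n{\left(K \right)} = 4 \frac{K + 5}{-119 + 0} = 4 \frac{5 + K}{-119} = 4 \left(5 + K\right) \left(- \frac{1}{119}\right) = 4 \left(- \frac{5}{119} - \frac{K}{119}\right) = - \frac{20}{119} - \frac{4 K}{119}$)
$\frac{1}{n{\left(S \right)}} = \frac{1}{- \frac{20}{119} - - \frac{202}{6545}} = \frac{1}{- \frac{20}{119} + \frac{202}{6545}} = \frac{1}{- \frac{898}{6545}} = - \frac{6545}{898}$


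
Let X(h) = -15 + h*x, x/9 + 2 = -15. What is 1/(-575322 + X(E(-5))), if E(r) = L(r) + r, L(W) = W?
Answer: -1/573807 ≈ -1.7427e-6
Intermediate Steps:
x = -153 (x = -18 + 9*(-15) = -18 - 135 = -153)
E(r) = 2*r (E(r) = r + r = 2*r)
X(h) = -15 - 153*h (X(h) = -15 + h*(-153) = -15 - 153*h)
1/(-575322 + X(E(-5))) = 1/(-575322 + (-15 - 306*(-5))) = 1/(-575322 + (-15 - 153*(-10))) = 1/(-575322 + (-15 + 1530)) = 1/(-575322 + 1515) = 1/(-573807) = -1/573807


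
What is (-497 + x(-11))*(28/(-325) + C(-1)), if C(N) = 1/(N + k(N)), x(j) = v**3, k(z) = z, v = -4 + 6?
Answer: 186309/650 ≈ 286.63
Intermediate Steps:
v = 2
x(j) = 8 (x(j) = 2**3 = 8)
C(N) = 1/(2*N) (C(N) = 1/(N + N) = 1/(2*N))
(-497 + x(-11))*(28/(-325) + C(-1)) = (-497 + 8)*(28/(-325) + (1/2)/(-1)) = -489*(28*(-1/325) + (1/2)*(-1)) = -489*(-28/325 - 1/2) = -489*(-381/650) = 186309/650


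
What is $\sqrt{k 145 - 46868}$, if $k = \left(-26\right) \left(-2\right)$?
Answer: $4 i \sqrt{2458} \approx 198.31 i$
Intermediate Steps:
$k = 52$
$\sqrt{k 145 - 46868} = \sqrt{52 \cdot 145 - 46868} = \sqrt{7540 - 46868} = \sqrt{-39328} = 4 i \sqrt{2458}$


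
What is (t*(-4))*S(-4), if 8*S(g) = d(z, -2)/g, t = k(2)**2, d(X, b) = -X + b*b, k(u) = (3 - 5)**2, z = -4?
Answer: 16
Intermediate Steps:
k(u) = 4 (k(u) = (-2)**2 = 4)
d(X, b) = b**2 - X (d(X, b) = -X + b**2 = b**2 - X)
t = 16 (t = 4**2 = 16)
S(g) = 1/g (S(g) = (((-2)**2 - 1*(-4))/g)/8 = ((4 + 4)/g)/8 = (8/g)/8 = 1/g)
(t*(-4))*S(-4) = (16*(-4))/(-4) = -64*(-1/4) = 16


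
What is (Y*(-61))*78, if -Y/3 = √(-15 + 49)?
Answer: 14274*√34 ≈ 83231.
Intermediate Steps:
Y = -3*√34 (Y = -3*√(-15 + 49) = -3*√34 ≈ -17.493)
(Y*(-61))*78 = (-3*√34*(-61))*78 = (183*√34)*78 = 14274*√34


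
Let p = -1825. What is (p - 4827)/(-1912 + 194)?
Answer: 3326/859 ≈ 3.8719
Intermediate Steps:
(p - 4827)/(-1912 + 194) = (-1825 - 4827)/(-1912 + 194) = -6652/(-1718) = -6652*(-1/1718) = 3326/859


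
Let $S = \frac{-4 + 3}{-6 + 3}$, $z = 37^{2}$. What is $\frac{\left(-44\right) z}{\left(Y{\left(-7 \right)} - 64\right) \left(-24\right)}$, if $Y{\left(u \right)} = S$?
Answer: $- \frac{15059}{382} \approx -39.421$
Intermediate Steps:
$z = 1369$
$S = \frac{1}{3}$ ($S = - \frac{1}{-3} = \left(-1\right) \left(- \frac{1}{3}\right) = \frac{1}{3} \approx 0.33333$)
$Y{\left(u \right)} = \frac{1}{3}$
$\frac{\left(-44\right) z}{\left(Y{\left(-7 \right)} - 64\right) \left(-24\right)} = \frac{\left(-44\right) 1369}{\left(\frac{1}{3} - 64\right) \left(-24\right)} = - \frac{60236}{\left(- \frac{191}{3}\right) \left(-24\right)} = - \frac{60236}{1528} = \left(-60236\right) \frac{1}{1528} = - \frac{15059}{382}$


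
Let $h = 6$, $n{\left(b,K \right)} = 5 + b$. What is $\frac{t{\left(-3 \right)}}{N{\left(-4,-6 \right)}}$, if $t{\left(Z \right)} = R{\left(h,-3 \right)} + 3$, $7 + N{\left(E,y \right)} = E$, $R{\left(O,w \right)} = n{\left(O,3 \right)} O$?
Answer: $- \frac{69}{11} \approx -6.2727$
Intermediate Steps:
$R{\left(O,w \right)} = O \left(5 + O\right)$ ($R{\left(O,w \right)} = \left(5 + O\right) O = O \left(5 + O\right)$)
$N{\left(E,y \right)} = -7 + E$
$t{\left(Z \right)} = 69$ ($t{\left(Z \right)} = 6 \left(5 + 6\right) + 3 = 6 \cdot 11 + 3 = 66 + 3 = 69$)
$\frac{t{\left(-3 \right)}}{N{\left(-4,-6 \right)}} = \frac{69}{-7 - 4} = \frac{69}{-11} = 69 \left(- \frac{1}{11}\right) = - \frac{69}{11}$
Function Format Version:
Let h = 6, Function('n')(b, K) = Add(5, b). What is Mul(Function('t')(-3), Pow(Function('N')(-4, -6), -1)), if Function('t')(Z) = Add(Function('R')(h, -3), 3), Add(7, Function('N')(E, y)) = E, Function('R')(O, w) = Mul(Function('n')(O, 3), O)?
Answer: Rational(-69, 11) ≈ -6.2727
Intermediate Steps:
Function('R')(O, w) = Mul(O, Add(5, O)) (Function('R')(O, w) = Mul(Add(5, O), O) = Mul(O, Add(5, O)))
Function('N')(E, y) = Add(-7, E)
Function('t')(Z) = 69 (Function('t')(Z) = Add(Mul(6, Add(5, 6)), 3) = Add(Mul(6, 11), 3) = Add(66, 3) = 69)
Mul(Function('t')(-3), Pow(Function('N')(-4, -6), -1)) = Mul(69, Pow(Add(-7, -4), -1)) = Mul(69, Pow(-11, -1)) = Mul(69, Rational(-1, 11)) = Rational(-69, 11)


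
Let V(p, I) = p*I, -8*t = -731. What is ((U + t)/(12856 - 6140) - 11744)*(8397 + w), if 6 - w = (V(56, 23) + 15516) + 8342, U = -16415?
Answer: 10566711916203/53728 ≈ 1.9667e+8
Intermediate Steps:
t = 731/8 (t = -⅛*(-731) = 731/8 ≈ 91.375)
V(p, I) = I*p
w = -25140 (w = 6 - ((23*56 + 15516) + 8342) = 6 - ((1288 + 15516) + 8342) = 6 - (16804 + 8342) = 6 - 1*25146 = 6 - 25146 = -25140)
((U + t)/(12856 - 6140) - 11744)*(8397 + w) = ((-16415 + 731/8)/(12856 - 6140) - 11744)*(8397 - 25140) = (-130589/8/6716 - 11744)*(-16743) = (-130589/8*1/6716 - 11744)*(-16743) = (-130589/53728 - 11744)*(-16743) = -631112221/53728*(-16743) = 10566711916203/53728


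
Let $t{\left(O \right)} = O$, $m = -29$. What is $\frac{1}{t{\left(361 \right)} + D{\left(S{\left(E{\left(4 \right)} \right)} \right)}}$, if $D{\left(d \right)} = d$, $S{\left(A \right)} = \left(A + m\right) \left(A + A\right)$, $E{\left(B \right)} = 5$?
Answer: $\frac{1}{121} \approx 0.0082645$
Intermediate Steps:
$S{\left(A \right)} = 2 A \left(-29 + A\right)$ ($S{\left(A \right)} = \left(A - 29\right) \left(A + A\right) = \left(-29 + A\right) 2 A = 2 A \left(-29 + A\right)$)
$\frac{1}{t{\left(361 \right)} + D{\left(S{\left(E{\left(4 \right)} \right)} \right)}} = \frac{1}{361 + 2 \cdot 5 \left(-29 + 5\right)} = \frac{1}{361 + 2 \cdot 5 \left(-24\right)} = \frac{1}{361 - 240} = \frac{1}{121}$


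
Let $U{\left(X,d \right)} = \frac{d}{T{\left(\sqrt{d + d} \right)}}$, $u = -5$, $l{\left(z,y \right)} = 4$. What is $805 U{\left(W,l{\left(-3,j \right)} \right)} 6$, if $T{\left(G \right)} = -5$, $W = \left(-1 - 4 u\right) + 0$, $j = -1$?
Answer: $-3864$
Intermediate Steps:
$W = 19$ ($W = \left(-1 - -20\right) + 0 = \left(-1 + 20\right) + 0 = 19 + 0 = 19$)
$U{\left(X,d \right)} = - \frac{d}{5}$ ($U{\left(X,d \right)} = \frac{d}{-5} = d \left(- \frac{1}{5}\right) = - \frac{d}{5}$)
$805 U{\left(W,l{\left(-3,j \right)} \right)} 6 = 805 \left(- \frac{1}{5}\right) 4 \cdot 6 = 805 \left(\left(- \frac{4}{5}\right) 6\right) = 805 \left(- \frac{24}{5}\right) = -3864$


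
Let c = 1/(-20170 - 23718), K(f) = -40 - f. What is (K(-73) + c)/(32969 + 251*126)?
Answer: 1448303/2834945360 ≈ 0.00051088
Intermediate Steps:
c = -1/43888 (c = 1/(-43888) = -1/43888 ≈ -2.2785e-5)
(K(-73) + c)/(32969 + 251*126) = ((-40 - 1*(-73)) - 1/43888)/(32969 + 251*126) = ((-40 + 73) - 1/43888)/(32969 + 31626) = (33 - 1/43888)/64595 = (1448303/43888)*(1/64595) = 1448303/2834945360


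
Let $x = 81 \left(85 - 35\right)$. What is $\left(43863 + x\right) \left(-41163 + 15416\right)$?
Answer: $-1233616011$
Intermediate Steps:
$x = 4050$ ($x = 81 \left(85 - 35\right) = 81 \cdot 50 = 4050$)
$\left(43863 + x\right) \left(-41163 + 15416\right) = \left(43863 + 4050\right) \left(-41163 + 15416\right) = 47913 \left(-25747\right) = -1233616011$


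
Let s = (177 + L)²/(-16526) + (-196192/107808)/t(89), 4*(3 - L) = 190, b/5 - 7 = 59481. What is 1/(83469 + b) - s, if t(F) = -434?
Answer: 19478576476077809/18408131951239128 ≈ 1.0582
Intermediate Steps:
b = 297440 (b = 35 + 5*59481 = 35 + 297405 = 297440)
L = -89/2 (L = 3 - ¼*190 = 3 - 95/2 = -89/2 ≈ -44.500)
s = -51136959613/48326849592 (s = (177 - 89/2)²/(-16526) - 196192/107808/(-434) = (265/2)²*(-1/16526) - 196192*1/107808*(-1/434) = (70225/4)*(-1/16526) - 6131/3369*(-1/434) = -70225/66104 + 6131/1462146 = -51136959613/48326849592 ≈ -1.0581)
1/(83469 + b) - s = 1/(83469 + 297440) - 1*(-51136959613/48326849592) = 1/380909 + 51136959613/48326849592 = 19478576476077809/18408131951239128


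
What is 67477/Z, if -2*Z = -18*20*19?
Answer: 67477/3420 ≈ 19.730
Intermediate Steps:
Z = 3420 (Z = -(-18*20)*19/2 = -(-180)*19 = -1/2*(-6840) = 3420)
67477/Z = 67477/3420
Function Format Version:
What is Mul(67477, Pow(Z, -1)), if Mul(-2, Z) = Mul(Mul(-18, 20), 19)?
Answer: Rational(67477, 3420) ≈ 19.730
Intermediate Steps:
Z = 3420 (Z = Mul(Rational(-1, 2), Mul(Mul(-18, 20), 19)) = Mul(Rational(-1, 2), Mul(-360, 19)) = Mul(Rational(-1, 2), -6840) = 3420)
Mul(67477, Pow(Z, -1)) = Mul(67477, Pow(3420, -1)) = Mul(67477, Rational(1, 3420)) = Rational(67477, 3420)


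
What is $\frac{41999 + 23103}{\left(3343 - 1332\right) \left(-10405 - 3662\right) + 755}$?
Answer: $- \frac{32551}{14143991} \approx -0.0023014$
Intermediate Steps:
$\frac{41999 + 23103}{\left(3343 - 1332\right) \left(-10405 - 3662\right) + 755} = \frac{65102}{2011 \left(-14067\right) + 755} = \frac{65102}{-28288737 + 755} = \frac{65102}{-28287982} = 65102 \left(- \frac{1}{28287982}\right) = - \frac{32551}{14143991}$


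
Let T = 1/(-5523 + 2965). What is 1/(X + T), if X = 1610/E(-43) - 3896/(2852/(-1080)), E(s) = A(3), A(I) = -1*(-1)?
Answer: 1823854/5627215587 ≈ 0.00032411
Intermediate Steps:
A(I) = 1
E(s) = 1
T = -1/2558 (T = 1/(-2558) = -1/2558 ≈ -0.00039093)
X = 2199850/713 (X = 1610/1 - 3896/(2852/(-1080)) = 1610*1 - 3896/(2852*(-1/1080)) = 1610 - 3896/(-713/270) = 1610 - 3896*(-270/713) = 1610 + 1051920/713 = 2199850/713 ≈ 3085.3)
1/(X + T) = 1/(2199850/713 - 1/2558) = 1/(5627215587/1823854) = 1823854/5627215587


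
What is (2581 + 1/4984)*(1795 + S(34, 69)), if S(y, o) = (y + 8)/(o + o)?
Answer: 132792026715/28658 ≈ 4.6337e+6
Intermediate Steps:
S(y, o) = (8 + y)/(2*o) (S(y, o) = (8 + y)/((2*o)) = (8 + y)*(1/(2*o)) = (8 + y)/(2*o))
(2581 + 1/4984)*(1795 + S(34, 69)) = (2581 + 1/4984)*(1795 + (1/2)*(8 + 34)/69) = (2581 + 1/4984)*(1795 + (1/2)*(1/69)*42) = 12863705*(1795 + 7/23)/4984 = (12863705/4984)*(41292/23) = 132792026715/28658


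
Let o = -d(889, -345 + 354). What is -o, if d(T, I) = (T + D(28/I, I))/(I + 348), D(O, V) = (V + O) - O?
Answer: 898/357 ≈ 2.5154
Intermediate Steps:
D(O, V) = V (D(O, V) = (O + V) - O = V)
d(T, I) = (I + T)/(348 + I) (d(T, I) = (T + I)/(I + 348) = (I + T)/(348 + I))
o = -898/357 (o = -((-345 + 354) + 889)/(348 + (-345 + 354)) = -(9 + 889)/(348 + 9) = -898/357 ≈ -2.5154)
-o = -1*(-898/357) = 898/357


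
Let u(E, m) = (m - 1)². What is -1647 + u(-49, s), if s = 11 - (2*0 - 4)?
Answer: -1451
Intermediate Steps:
s = 15 (s = 11 - (0 - 4) = 11 - 1*(-4) = 11 + 4 = 15)
u(E, m) = (-1 + m)²
-1647 + u(-49, s) = -1647 + (-1 + 15)² = -1647 + 14² = -1647 + 196 = -1451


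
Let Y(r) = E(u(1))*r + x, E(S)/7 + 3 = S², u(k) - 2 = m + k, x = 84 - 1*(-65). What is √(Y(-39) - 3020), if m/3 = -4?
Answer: 3*I*√2685 ≈ 155.45*I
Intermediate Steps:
m = -12 (m = 3*(-4) = -12)
x = 149 (x = 84 + 65 = 149)
u(k) = -10 + k (u(k) = 2 + (-12 + k) = -10 + k)
E(S) = -21 + 7*S²
Y(r) = 149 + 546*r (Y(r) = (-21 + 7*(-10 + 1)²)*r + 149 = (-21 + 7*(-9)²)*r + 149 = (-21 + 7*81)*r + 149 = (-21 + 567)*r + 149 = 546*r + 149 = 149 + 546*r)
√(Y(-39) - 3020) = √((149 + 546*(-39)) - 3020) = √((149 - 21294) - 3020) = √(-21145 - 3020) = √(-24165) = 3*I*√2685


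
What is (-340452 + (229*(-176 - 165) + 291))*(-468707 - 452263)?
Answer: 385195702500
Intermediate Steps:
(-340452 + (229*(-176 - 165) + 291))*(-468707 - 452263) = (-340452 + (229*(-341) + 291))*(-920970) = (-340452 + (-78089 + 291))*(-920970) = (-340452 - 77798)*(-920970) = -418250*(-920970) = 385195702500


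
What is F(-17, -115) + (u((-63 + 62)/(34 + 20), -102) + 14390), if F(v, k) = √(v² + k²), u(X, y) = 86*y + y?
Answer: 5516 + √13514 ≈ 5632.3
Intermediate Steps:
u(X, y) = 87*y
F(v, k) = √(k² + v²)
F(-17, -115) + (u((-63 + 62)/(34 + 20), -102) + 14390) = √((-115)² + (-17)²) + (87*(-102) + 14390) = √(13225 + 289) + (-8874 + 14390) = √13514 + 5516 = 5516 + √13514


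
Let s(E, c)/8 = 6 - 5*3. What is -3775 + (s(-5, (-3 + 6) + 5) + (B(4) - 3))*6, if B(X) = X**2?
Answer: -4129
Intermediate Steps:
s(E, c) = -72 (s(E, c) = 8*(6 - 5*3) = 8*(6 - 15) = 8*(-9) = -72)
-3775 + (s(-5, (-3 + 6) + 5) + (B(4) - 3))*6 = -3775 + (-72 + (4**2 - 3))*6 = -3775 + (-72 + (16 - 3))*6 = -3775 + (-72 + 13)*6 = -3775 - 59*6 = -3775 - 354 = -4129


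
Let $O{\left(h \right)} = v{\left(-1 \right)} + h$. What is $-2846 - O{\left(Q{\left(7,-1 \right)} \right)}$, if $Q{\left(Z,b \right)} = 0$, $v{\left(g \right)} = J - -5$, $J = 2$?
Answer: $-2853$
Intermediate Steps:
$v{\left(g \right)} = 7$ ($v{\left(g \right)} = 2 - -5 = 2 + 5 = 7$)
$O{\left(h \right)} = 7 + h$
$-2846 - O{\left(Q{\left(7,-1 \right)} \right)} = -2846 - \left(7 + 0\right) = -2846 - 7 = -2853$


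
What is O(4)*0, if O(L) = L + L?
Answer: 0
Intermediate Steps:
O(L) = 2*L
O(4)*0 = (2*4)*0 = 8*0 = 0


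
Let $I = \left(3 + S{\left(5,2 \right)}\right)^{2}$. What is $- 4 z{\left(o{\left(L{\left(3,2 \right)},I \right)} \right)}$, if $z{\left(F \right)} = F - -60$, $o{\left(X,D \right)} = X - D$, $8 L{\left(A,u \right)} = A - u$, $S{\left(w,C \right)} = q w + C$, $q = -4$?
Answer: $\frac{1319}{2} \approx 659.5$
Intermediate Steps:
$S{\left(w,C \right)} = C - 4 w$ ($S{\left(w,C \right)} = - 4 w + C = C - 4 w$)
$L{\left(A,u \right)} = - \frac{u}{8} + \frac{A}{8}$ ($L{\left(A,u \right)} = \frac{A - u}{8} = - \frac{u}{8} + \frac{A}{8}$)
$I = 225$ ($I = \left(3 + \left(2 - 20\right)\right)^{2} = \left(3 - 18\right)^{2} = \left(-15\right)^{2} = 225$)
$z{\left(F \right)} = 60 + F$ ($z{\left(F \right)} = F + 60 = 60 + F$)
$- 4 z{\left(o{\left(L{\left(3,2 \right)},I \right)} \right)} = - 4 \left(60 + \left(\left(\left(- \frac{1}{8}\right) 2 + \frac{1}{8} \cdot 3\right) - 225\right)\right) = - 4 \left(60 + \left(\left(- \frac{1}{4} + \frac{3}{8}\right) - 225\right)\right) = - 4 \left(60 + \left(\frac{1}{8} - 225\right)\right) = - 4 \left(60 - \frac{1799}{8}\right) = \left(-4\right) \left(- \frac{1319}{8}\right) = \frac{1319}{2}$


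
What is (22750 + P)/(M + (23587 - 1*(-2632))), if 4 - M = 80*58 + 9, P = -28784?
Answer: -431/1541 ≈ -0.27969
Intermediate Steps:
M = -4645 (M = 4 - (80*58 + 9) = 4 - (4640 + 9) = 4 - 1*4649 = 4 - 4649 = -4645)
(22750 + P)/(M + (23587 - 1*(-2632))) = (22750 - 28784)/(-4645 + (23587 - 1*(-2632))) = -6034/(-4645 + (23587 + 2632)) = -6034/(-4645 + 26219) = -6034/21574 = -6034*1/21574 = -431/1541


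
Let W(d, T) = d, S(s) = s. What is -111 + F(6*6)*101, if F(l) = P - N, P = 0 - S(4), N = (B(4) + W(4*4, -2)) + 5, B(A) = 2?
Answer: -2838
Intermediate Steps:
N = 23 (N = (2 + 4*4) + 5 = (2 + 16) + 5 = 18 + 5 = 23)
P = -4 (P = 0 - 1*4 = 0 - 4 = -4)
F(l) = -27 (F(l) = -4 - 1*23 = -4 - 23 = -27)
-111 + F(6*6)*101 = -111 - 27*101 = -111 - 2727 = -2838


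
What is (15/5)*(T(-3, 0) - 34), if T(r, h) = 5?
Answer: -87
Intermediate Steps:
(15/5)*(T(-3, 0) - 34) = (15/5)*(5 - 34) = (15*(1/5))*(-29) = 3*(-29) = -87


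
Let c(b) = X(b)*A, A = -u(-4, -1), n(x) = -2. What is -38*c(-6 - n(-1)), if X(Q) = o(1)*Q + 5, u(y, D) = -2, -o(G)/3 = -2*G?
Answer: 1444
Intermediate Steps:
o(G) = 6*G (o(G) = -(-6)*G = 6*G)
A = 2 (A = -1*(-2) = 2)
X(Q) = 5 + 6*Q (X(Q) = (6*1)*Q + 5 = 6*Q + 5 = 5 + 6*Q)
c(b) = 10 + 12*b (c(b) = (5 + 6*b)*2 = 10 + 12*b)
-38*c(-6 - n(-1)) = -38*(10 + 12*(-6 - (-2))) = -38*(10 + 12*(-6 - 1*(-2))) = -38*(10 + 12*(-6 + 2)) = -38*(10 + 12*(-4)) = -38*(10 - 48) = -38*(-38) = 1444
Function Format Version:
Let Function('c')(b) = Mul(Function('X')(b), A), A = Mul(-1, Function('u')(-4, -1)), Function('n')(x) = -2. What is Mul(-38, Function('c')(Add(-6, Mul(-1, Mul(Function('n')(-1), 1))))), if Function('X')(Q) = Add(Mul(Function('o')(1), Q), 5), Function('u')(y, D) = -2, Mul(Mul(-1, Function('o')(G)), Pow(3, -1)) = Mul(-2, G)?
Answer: 1444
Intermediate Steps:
Function('o')(G) = Mul(6, G) (Function('o')(G) = Mul(-3, Mul(-2, G)) = Mul(6, G))
A = 2 (A = Mul(-1, -2) = 2)
Function('X')(Q) = Add(5, Mul(6, Q)) (Function('X')(Q) = Add(Mul(Mul(6, 1), Q), 5) = Add(Mul(6, Q), 5) = Add(5, Mul(6, Q)))
Function('c')(b) = Add(10, Mul(12, b)) (Function('c')(b) = Mul(Add(5, Mul(6, b)), 2) = Add(10, Mul(12, b)))
Mul(-38, Function('c')(Add(-6, Mul(-1, Mul(Function('n')(-1), 1))))) = Mul(-38, Add(10, Mul(12, Add(-6, Mul(-1, Mul(-2, 1)))))) = Mul(-38, Add(10, Mul(12, Add(-6, Mul(-1, -2))))) = Mul(-38, Add(10, Mul(12, Add(-6, 2)))) = Mul(-38, Add(10, Mul(12, -4))) = Mul(-38, Add(10, -48)) = Mul(-38, -38) = 1444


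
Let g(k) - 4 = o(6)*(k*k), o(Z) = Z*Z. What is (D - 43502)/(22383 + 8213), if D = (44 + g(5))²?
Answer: 427601/15298 ≈ 27.951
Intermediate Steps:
o(Z) = Z²
g(k) = 4 + 36*k² (g(k) = 4 + 6²*(k*k) = 4 + 36*k²)
D = 898704 (D = (44 + (4 + 36*5²))² = (44 + (4 + 36*25))² = (44 + (4 + 900))² = (44 + 904)² = 948² = 898704)
(D - 43502)/(22383 + 8213) = (898704 - 43502)/(22383 + 8213) = 855202/30596 = 855202*(1/30596) = 427601/15298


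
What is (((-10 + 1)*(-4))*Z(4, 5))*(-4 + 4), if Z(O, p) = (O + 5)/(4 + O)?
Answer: 0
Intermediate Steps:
Z(O, p) = (5 + O)/(4 + O)
(((-10 + 1)*(-4))*Z(4, 5))*(-4 + 4) = (((-10 + 1)*(-4))*((5 + 4)/(4 + 4)))*(-4 + 4) = ((-9*(-4))*(9/8))*0 = (36*((⅛)*9))*0 = (36*(9/8))*0 = (81/2)*0 = 0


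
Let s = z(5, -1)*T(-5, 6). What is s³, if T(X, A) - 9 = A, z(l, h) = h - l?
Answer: -729000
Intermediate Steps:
T(X, A) = 9 + A
s = -90 (s = (-1 - 1*5)*(9 + 6) = (-1 - 5)*15 = -6*15 = -90)
s³ = (-90)³ = -729000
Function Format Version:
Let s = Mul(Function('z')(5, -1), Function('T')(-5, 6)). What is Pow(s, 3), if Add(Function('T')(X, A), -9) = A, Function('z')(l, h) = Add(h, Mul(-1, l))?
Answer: -729000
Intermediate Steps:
Function('T')(X, A) = Add(9, A)
s = -90 (s = Mul(Add(-1, Mul(-1, 5)), Add(9, 6)) = Mul(Add(-1, -5), 15) = Mul(-6, 15) = -90)
Pow(s, 3) = Pow(-90, 3) = -729000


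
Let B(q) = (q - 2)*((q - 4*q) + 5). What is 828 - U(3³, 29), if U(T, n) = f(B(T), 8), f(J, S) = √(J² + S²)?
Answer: 828 - 4*√225629 ≈ -1072.0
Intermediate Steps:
B(q) = (-2 + q)*(5 - 3*q) (B(q) = (-2 + q)*(-3*q + 5) = (-2 + q)*(5 - 3*q))
U(T, n) = √(64 + (-10 - 3*T² + 11*T)²) (U(T, n) = √((-10 - 3*T² + 11*T)² + 8²) = √((-10 - 3*T² + 11*T)² + 64) = √(64 + (-10 - 3*T² + 11*T)²))
828 - U(3³, 29) = 828 - √(64 + (10 - 11*3³ + 3*(3³)²)²) = 828 - √(64 + (10 - 11*27 + 3*27²)²) = 828 - √(64 + (10 - 297 + 3*729)²) = 828 - √(64 + (10 - 297 + 2187)²) = 828 - √(64 + 1900²) = 828 - √(64 + 3610000) = 828 - √3610064 = 828 - 4*√225629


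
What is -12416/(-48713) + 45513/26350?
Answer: 2544236369/1283587550 ≈ 1.9821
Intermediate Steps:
-12416/(-48713) + 45513/26350 = -12416*(-1/48713) + 45513*(1/26350) = 12416/48713 + 45513/26350 = 2544236369/1283587550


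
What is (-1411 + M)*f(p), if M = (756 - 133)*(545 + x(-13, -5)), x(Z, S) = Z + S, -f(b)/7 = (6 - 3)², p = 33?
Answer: -20595330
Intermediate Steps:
f(b) = -63 (f(b) = -7*(6 - 3)² = -7*3² = -7*9 = -63)
x(Z, S) = S + Z
M = 328321 (M = (756 - 133)*(545 + (-5 - 13)) = 623*(545 - 18) = 623*527 = 328321)
(-1411 + M)*f(p) = (-1411 + 328321)*(-63) = 326910*(-63) = -20595330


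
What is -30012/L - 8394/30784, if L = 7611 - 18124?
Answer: 417821643/161816096 ≈ 2.5821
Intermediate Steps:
L = -10513
-30012/L - 8394/30784 = -30012/(-10513) - 8394/30784 = -30012*(-1/10513) - 8394*1/30784 = 30012/10513 - 4197/15392 = 417821643/161816096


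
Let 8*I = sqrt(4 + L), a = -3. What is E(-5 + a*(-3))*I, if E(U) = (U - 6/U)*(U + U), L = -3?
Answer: 5/2 ≈ 2.5000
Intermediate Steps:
E(U) = 2*U*(U - 6/U) (E(U) = (U - 6/U)*(2*U) = 2*U*(U - 6/U))
I = 1/8 (I = sqrt(4 - 3)/8 = sqrt(1)/8 = (1/8)*1 = 1/8 ≈ 0.12500)
E(-5 + a*(-3))*I = (-12 + 2*(-5 - 3*(-3))**2)*(1/8) = (-12 + 2*(-5 + 9)**2)*(1/8) = (-12 + 2*4**2)*(1/8) = (-12 + 2*16)*(1/8) = (-12 + 32)*(1/8) = 20*(1/8) = 5/2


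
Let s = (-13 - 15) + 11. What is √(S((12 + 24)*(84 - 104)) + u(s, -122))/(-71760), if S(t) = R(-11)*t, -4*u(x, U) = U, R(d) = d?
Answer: -√31802/143520 ≈ -0.0012426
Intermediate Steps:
s = -17 (s = -28 + 11 = -17)
u(x, U) = -U/4
S(t) = -11*t
√(S((12 + 24)*(84 - 104)) + u(s, -122))/(-71760) = √(-11*(12 + 24)*(84 - 104) - ¼*(-122))/(-71760) = √(-396*(-20) + 61/2)*(-1/71760) = √(-11*(-720) + 61/2)*(-1/71760) = √(7920 + 61/2)*(-1/71760) = √(15901/2)*(-1/71760) = (√31802/2)*(-1/71760) = -√31802/143520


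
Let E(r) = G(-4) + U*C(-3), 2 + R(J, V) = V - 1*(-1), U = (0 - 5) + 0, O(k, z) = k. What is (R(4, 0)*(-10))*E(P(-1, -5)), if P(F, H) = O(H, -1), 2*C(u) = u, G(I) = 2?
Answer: 95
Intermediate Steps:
C(u) = u/2
P(F, H) = H
U = -5 (U = -5 + 0 = -5)
R(J, V) = -1 + V (R(J, V) = -2 + (V - 1*(-1)) = -2 + (V + 1) = -2 + (1 + V) = -1 + V)
E(r) = 19/2 (E(r) = 2 - 5*(-3)/2 = 2 - 5*(-3/2) = 2 + 15/2 = 19/2)
(R(4, 0)*(-10))*E(P(-1, -5)) = ((-1 + 0)*(-10))*(19/2) = -1*(-10)*(19/2) = 10*(19/2) = 95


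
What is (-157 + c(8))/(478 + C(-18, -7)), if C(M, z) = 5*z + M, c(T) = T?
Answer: -149/425 ≈ -0.35059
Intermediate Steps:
C(M, z) = M + 5*z
(-157 + c(8))/(478 + C(-18, -7)) = (-157 + 8)/(478 + (-18 + 5*(-7))) = -149/(478 + (-18 - 35)) = -149/(478 - 53) = -149/425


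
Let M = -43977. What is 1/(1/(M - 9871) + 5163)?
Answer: 53848/278017223 ≈ 0.00019369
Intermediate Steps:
1/(1/(M - 9871) + 5163) = 1/(1/(-43977 - 9871) + 5163) = 1/(1/(-53848) + 5163) = 1/(-1/53848 + 5163) = 1/(278017223/53848) = 53848/278017223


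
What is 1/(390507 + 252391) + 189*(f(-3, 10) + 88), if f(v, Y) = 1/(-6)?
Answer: 5336214125/321449 ≈ 16601.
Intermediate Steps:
f(v, Y) = -⅙
1/(390507 + 252391) + 189*(f(-3, 10) + 88) = 1/(390507 + 252391) + 189*(-⅙ + 88) = 1/642898 + 189*(527/6) = 1/642898 + 33201/2 = 5336214125/321449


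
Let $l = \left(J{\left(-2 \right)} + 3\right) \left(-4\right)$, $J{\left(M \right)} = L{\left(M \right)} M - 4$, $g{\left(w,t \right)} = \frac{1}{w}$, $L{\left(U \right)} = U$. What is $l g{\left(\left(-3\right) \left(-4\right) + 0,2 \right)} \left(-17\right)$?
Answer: $17$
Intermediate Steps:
$J{\left(M \right)} = -4 + M^{2}$ ($J{\left(M \right)} = M M - 4 = M^{2} - 4 = -4 + M^{2}$)
$l = -12$ ($l = \left(\left(-4 + \left(-2\right)^{2}\right) + 3\right) \left(-4\right) = \left(\left(-4 + 4\right) + 3\right) \left(-4\right) = \left(0 + 3\right) \left(-4\right) = 3 \left(-4\right) = -12$)
$l g{\left(\left(-3\right) \left(-4\right) + 0,2 \right)} \left(-17\right) = - \frac{12}{\left(-3\right) \left(-4\right) + 0} \left(-17\right) = - \frac{12}{12 + 0} \left(-17\right) = - \frac{12}{12} \left(-17\right) = \left(-12\right) \frac{1}{12} \left(-17\right) = \left(-1\right) \left(-17\right) = 17$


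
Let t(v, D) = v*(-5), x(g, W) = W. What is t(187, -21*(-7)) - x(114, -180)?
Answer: -755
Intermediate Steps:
t(v, D) = -5*v
t(187, -21*(-7)) - x(114, -180) = -5*187 - 1*(-180) = -935 + 180 = -755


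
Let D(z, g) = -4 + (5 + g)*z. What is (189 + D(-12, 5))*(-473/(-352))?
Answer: 2795/32 ≈ 87.344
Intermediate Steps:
D(z, g) = -4 + z*(5 + g)
(189 + D(-12, 5))*(-473/(-352)) = (189 + (-4 + 5*(-12) + 5*(-12)))*(-473/(-352)) = (189 + (-4 - 60 - 60))*(-473*(-1/352)) = (189 - 124)*(43/32) = 65*(43/32) = 2795/32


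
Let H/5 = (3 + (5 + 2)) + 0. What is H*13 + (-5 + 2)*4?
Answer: 638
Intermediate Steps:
H = 50 (H = 5*((3 + (5 + 2)) + 0) = 5*((3 + 7) + 0) = 5*(10 + 0) = 5*10 = 50)
H*13 + (-5 + 2)*4 = 50*13 + (-5 + 2)*4 = 650 - 3*4 = 650 - 12 = 638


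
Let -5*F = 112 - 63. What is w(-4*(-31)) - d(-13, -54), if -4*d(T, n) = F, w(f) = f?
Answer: 2431/20 ≈ 121.55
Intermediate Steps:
F = -49/5 (F = -(112 - 63)/5 = -⅕*49 = -49/5 ≈ -9.8000)
d(T, n) = 49/20 (d(T, n) = -¼*(-49/5) = 49/20)
w(-4*(-31)) - d(-13, -54) = -4*(-31) - 1*49/20 = 124 - 49/20 = 2431/20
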